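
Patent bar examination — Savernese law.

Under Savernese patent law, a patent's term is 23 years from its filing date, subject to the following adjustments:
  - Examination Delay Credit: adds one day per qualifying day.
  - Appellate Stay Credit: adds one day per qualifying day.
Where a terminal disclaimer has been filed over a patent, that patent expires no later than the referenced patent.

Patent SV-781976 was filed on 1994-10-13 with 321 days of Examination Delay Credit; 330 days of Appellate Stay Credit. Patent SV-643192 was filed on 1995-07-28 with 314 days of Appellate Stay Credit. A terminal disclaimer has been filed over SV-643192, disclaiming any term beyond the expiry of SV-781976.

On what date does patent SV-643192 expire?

June 7, 2019

Natural term of SV-643192:
  Base: filing + 23 years → 28 July 2018.
  Appellate Stay Credit: +314 days → 7 June 2019.
Expiry of referenced patent SV-781976:
  Base: filing + 23 years → 13 October 2017.
  Examination Delay Credit: +321 days → 30 August 2018.
  Appellate Stay Credit: +330 days → 26 July 2019.
Terminal disclaimer: SV-643192 expires on the earlier of 7 June 2019 and 26 July 2019.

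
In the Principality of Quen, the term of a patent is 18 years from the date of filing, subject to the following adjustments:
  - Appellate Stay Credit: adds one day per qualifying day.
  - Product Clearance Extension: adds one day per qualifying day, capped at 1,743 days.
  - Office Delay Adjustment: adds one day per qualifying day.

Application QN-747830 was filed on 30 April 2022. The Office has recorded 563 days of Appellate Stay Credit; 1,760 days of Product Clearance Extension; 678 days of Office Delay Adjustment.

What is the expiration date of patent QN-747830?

July 1, 2048

Base term: filing date + 18 years → 30 April 2040.
Appellate Stay Credit: +563 days → 14 November 2041.
Product Clearance Extension: 1760 days claimed exceeds the 1743-day cap, so +1743 days → 23 August 2046.
Office Delay Adjustment: +678 days → 1 July 2048.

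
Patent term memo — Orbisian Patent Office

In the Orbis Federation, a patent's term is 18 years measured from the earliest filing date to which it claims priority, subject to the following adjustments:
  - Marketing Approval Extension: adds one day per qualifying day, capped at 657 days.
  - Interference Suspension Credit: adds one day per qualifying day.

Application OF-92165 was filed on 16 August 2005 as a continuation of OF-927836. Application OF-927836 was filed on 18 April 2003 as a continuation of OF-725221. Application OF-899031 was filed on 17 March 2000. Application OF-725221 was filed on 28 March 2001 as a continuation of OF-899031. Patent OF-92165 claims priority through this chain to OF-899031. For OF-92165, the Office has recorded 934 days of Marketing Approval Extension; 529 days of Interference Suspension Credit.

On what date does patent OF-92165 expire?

Earliest priority filing: 17 March 2000.
Base term: 17 March 2000 + 18 years → 17 March 2018.
Marketing Approval Extension: 934 days claimed exceeds the 657-day cap, so +657 days → 3 January 2020.
Interference Suspension Credit: +529 days → 15 June 2021.

2021-06-15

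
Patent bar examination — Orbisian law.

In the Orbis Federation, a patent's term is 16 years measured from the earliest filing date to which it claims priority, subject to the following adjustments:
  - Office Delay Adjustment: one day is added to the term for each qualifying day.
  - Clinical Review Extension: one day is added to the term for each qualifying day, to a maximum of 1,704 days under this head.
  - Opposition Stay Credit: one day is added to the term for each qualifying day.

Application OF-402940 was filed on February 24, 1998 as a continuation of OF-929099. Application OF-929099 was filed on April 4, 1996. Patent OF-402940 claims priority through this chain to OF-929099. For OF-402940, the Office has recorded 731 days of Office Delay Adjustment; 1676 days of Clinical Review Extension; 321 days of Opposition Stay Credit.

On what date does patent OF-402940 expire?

September 23, 2019

Earliest priority filing: 4 April 1996.
Base term: 4 April 1996 + 16 years → 4 April 2012.
Office Delay Adjustment: +731 days → 5 April 2014.
Clinical Review Extension: 1676 days (within the 1704-day cap) → +1676 days → 6 November 2018.
Opposition Stay Credit: +321 days → 23 September 2019.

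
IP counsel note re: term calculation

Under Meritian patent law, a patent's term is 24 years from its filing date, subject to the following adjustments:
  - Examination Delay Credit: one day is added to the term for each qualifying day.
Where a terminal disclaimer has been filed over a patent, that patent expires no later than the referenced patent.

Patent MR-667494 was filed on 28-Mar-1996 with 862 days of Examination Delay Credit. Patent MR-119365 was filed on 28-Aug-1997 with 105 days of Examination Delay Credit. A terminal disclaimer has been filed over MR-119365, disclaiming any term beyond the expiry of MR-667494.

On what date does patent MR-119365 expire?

December 11, 2021

Natural term of MR-119365:
  Base: filing + 24 years → 28 August 2021.
  Examination Delay Credit: +105 days → 11 December 2021.
Expiry of referenced patent MR-667494:
  Base: filing + 24 years → 28 March 2020.
  Examination Delay Credit: +862 days → 7 August 2022.
Terminal disclaimer: MR-119365 expires on the earlier of 11 December 2021 and 7 August 2022.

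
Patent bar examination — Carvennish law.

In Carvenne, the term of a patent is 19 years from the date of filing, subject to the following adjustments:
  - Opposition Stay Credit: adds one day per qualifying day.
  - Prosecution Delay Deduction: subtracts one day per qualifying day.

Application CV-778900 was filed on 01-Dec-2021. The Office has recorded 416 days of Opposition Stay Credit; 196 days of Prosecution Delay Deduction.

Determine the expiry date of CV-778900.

Base term: filing date + 19 years → 1 December 2040.
Opposition Stay Credit: +416 days → 21 January 2042.
Prosecution Delay Deduction: −196 days → 9 July 2041.

July 9, 2041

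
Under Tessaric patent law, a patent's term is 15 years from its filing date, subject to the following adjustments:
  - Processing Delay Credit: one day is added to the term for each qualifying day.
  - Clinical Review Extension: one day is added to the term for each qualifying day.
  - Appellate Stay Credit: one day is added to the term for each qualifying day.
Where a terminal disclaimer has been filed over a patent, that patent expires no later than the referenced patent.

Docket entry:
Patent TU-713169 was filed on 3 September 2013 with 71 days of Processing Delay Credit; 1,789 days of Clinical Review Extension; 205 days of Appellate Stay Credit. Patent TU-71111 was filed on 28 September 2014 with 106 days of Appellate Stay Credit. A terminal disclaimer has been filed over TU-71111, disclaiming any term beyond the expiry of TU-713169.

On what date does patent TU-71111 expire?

2030-01-12

Natural term of TU-71111:
  Base: filing + 15 years → 28 September 2029.
  Appellate Stay Credit: +106 days → 12 January 2030.
Expiry of referenced patent TU-713169:
  Base: filing + 15 years → 3 September 2028.
  Processing Delay Credit: +71 days → 13 November 2028.
  Clinical Review Extension: +1789 days → 7 October 2033.
  Appellate Stay Credit: +205 days → 30 April 2034.
Terminal disclaimer: TU-71111 expires on the earlier of 12 January 2030 and 30 April 2034.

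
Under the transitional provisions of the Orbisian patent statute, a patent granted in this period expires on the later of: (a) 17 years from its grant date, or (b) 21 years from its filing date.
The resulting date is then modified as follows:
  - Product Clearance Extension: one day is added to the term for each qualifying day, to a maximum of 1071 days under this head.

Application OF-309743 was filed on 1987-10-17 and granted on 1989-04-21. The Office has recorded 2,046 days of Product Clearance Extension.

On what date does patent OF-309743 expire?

(a) grant + 17 years → 21 April 2006.
(b) filing + 21 years → 17 October 2008.
Later of the two: 17 October 2008.
Product Clearance Extension: 2046 days claimed exceeds the 1071-day cap, so +1071 days → 23 September 2011.

2011-09-23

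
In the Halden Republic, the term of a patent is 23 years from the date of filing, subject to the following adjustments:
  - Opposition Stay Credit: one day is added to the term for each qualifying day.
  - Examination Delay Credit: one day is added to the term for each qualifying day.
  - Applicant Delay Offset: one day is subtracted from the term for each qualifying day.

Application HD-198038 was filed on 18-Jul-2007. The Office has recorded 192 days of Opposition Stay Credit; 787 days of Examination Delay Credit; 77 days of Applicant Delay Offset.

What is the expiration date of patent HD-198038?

Base term: filing date + 23 years → 18 July 2030.
Opposition Stay Credit: +192 days → 26 January 2031.
Examination Delay Credit: +787 days → 23 March 2033.
Applicant Delay Offset: −77 days → 5 January 2033.

2033-01-05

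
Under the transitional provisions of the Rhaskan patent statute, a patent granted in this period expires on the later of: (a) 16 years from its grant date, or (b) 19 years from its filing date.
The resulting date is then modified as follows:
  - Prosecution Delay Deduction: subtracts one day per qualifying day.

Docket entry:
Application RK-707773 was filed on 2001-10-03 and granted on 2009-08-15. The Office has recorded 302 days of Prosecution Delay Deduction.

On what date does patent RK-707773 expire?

2024-10-17

(a) grant + 16 years → 15 August 2025.
(b) filing + 19 years → 3 October 2020.
Later of the two: 15 August 2025.
Prosecution Delay Deduction: −302 days → 17 October 2024.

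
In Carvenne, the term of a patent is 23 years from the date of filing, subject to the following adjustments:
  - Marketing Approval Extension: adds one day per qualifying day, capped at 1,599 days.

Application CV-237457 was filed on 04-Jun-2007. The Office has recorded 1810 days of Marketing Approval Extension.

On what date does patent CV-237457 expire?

2034-10-20

Base term: filing date + 23 years → 4 June 2030.
Marketing Approval Extension: 1810 days claimed exceeds the 1599-day cap, so +1599 days → 20 October 2034.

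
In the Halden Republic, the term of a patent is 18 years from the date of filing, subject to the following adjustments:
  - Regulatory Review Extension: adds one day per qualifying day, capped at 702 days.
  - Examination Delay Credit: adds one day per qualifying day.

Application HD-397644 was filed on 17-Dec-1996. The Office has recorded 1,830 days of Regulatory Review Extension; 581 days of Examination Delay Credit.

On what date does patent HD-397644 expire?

Base term: filing date + 18 years → 17 December 2014.
Regulatory Review Extension: 1830 days claimed exceeds the 702-day cap, so +702 days → 18 November 2016.
Examination Delay Credit: +581 days → 22 June 2018.

June 22, 2018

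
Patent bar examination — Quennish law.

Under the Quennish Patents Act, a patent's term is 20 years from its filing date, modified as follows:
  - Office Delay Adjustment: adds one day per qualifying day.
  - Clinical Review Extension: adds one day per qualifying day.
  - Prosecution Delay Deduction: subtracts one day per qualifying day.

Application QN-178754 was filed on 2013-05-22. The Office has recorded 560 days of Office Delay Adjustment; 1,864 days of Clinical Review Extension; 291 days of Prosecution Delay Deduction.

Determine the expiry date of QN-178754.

March 25, 2039

Base term: filing date + 20 years → 22 May 2033.
Office Delay Adjustment: +560 days → 3 December 2034.
Clinical Review Extension: +1864 days → 10 January 2040.
Prosecution Delay Deduction: −291 days → 25 March 2039.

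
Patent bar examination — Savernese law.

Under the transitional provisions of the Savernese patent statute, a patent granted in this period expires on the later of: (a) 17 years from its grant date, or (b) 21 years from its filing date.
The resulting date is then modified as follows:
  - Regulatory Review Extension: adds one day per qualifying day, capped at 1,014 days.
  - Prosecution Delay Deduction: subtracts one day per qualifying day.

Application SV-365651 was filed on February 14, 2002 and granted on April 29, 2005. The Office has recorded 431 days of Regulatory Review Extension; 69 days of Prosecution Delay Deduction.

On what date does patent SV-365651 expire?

2024-02-11

(a) grant + 17 years → 29 April 2022.
(b) filing + 21 years → 14 February 2023.
Later of the two: 14 February 2023.
Regulatory Review Extension: 431 days (within the 1014-day cap) → +431 days → 20 April 2024.
Prosecution Delay Deduction: −69 days → 11 February 2024.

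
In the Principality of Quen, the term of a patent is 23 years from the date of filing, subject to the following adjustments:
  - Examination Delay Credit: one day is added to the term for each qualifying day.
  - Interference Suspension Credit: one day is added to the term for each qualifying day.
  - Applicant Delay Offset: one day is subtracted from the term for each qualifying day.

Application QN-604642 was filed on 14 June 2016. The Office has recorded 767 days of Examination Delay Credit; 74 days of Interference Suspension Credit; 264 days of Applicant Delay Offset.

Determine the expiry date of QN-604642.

Base term: filing date + 23 years → 14 June 2039.
Examination Delay Credit: +767 days → 20 July 2041.
Interference Suspension Credit: +74 days → 2 October 2041.
Applicant Delay Offset: −264 days → 11 January 2041.

2041-01-11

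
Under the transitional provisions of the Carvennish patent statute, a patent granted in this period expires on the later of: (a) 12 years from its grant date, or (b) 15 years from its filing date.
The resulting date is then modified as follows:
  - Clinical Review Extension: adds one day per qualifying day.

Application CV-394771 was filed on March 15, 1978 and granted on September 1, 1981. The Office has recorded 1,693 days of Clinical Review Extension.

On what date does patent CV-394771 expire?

(a) grant + 12 years → 1 September 1993.
(b) filing + 15 years → 15 March 1993.
Later of the two: 1 September 1993.
Clinical Review Extension: +1693 days → 21 April 1998.

April 21, 1998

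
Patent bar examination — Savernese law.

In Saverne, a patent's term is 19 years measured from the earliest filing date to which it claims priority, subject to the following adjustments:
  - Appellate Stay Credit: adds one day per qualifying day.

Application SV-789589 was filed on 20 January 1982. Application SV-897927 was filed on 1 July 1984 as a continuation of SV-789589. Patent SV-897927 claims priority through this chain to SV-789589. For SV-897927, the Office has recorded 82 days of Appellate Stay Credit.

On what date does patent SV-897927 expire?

Earliest priority filing: 20 January 1982.
Base term: 20 January 1982 + 19 years → 20 January 2001.
Appellate Stay Credit: +82 days → 12 April 2001.

2001-04-12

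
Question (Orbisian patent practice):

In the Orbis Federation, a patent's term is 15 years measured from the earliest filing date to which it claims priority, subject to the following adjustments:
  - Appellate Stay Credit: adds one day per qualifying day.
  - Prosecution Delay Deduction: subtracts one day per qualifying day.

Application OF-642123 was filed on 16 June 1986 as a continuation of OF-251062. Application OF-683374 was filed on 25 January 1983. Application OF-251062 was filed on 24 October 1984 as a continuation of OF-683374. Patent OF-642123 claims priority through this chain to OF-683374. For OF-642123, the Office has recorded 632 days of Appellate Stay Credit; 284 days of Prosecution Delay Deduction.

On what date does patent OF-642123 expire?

Earliest priority filing: 25 January 1983.
Base term: 25 January 1983 + 15 years → 25 January 1998.
Appellate Stay Credit: +632 days → 19 October 1999.
Prosecution Delay Deduction: −284 days → 8 January 1999.

1999-01-08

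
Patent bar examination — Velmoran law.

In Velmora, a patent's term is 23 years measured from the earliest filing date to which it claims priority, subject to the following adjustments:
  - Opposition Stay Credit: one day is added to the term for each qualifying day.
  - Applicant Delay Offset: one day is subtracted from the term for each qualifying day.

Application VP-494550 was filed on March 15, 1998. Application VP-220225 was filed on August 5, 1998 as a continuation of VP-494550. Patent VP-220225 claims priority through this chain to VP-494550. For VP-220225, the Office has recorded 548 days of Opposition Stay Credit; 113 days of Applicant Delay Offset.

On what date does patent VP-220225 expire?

Earliest priority filing: 15 March 1998.
Base term: 15 March 1998 + 23 years → 15 March 2021.
Opposition Stay Credit: +548 days → 14 September 2022.
Applicant Delay Offset: −113 days → 24 May 2022.

2022-05-24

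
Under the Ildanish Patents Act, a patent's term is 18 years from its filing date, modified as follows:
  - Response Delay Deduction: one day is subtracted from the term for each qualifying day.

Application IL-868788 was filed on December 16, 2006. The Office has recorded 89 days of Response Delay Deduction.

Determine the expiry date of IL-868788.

Base term: filing date + 18 years → 16 December 2024.
Response Delay Deduction: −89 days → 18 September 2024.

2024-09-18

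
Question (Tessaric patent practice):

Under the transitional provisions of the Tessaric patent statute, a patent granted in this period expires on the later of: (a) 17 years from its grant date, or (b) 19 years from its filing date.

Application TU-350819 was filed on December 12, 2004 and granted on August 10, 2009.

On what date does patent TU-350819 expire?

2026-08-10

(a) grant + 17 years → 10 August 2026.
(b) filing + 19 years → 12 December 2023.
Later of the two: 10 August 2026.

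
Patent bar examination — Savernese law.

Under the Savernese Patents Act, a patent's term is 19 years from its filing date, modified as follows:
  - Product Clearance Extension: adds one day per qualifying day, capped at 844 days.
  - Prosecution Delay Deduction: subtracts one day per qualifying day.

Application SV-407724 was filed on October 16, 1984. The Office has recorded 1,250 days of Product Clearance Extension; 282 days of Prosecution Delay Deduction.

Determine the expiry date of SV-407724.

2005-04-30

Base term: filing date + 19 years → 16 October 2003.
Product Clearance Extension: 1250 days claimed exceeds the 844-day cap, so +844 days → 6 February 2006.
Prosecution Delay Deduction: −282 days → 30 April 2005.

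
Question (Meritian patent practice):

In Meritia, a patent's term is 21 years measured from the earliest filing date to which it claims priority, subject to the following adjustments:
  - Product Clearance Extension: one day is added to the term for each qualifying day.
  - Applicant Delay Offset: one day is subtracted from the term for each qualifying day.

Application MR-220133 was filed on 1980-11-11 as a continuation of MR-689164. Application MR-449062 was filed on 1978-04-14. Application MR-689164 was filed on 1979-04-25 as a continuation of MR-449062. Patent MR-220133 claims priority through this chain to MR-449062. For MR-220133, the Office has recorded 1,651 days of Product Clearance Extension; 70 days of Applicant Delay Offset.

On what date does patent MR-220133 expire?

2003-08-12

Earliest priority filing: 14 April 1978.
Base term: 14 April 1978 + 21 years → 14 April 1999.
Product Clearance Extension: +1651 days → 21 October 2003.
Applicant Delay Offset: −70 days → 12 August 2003.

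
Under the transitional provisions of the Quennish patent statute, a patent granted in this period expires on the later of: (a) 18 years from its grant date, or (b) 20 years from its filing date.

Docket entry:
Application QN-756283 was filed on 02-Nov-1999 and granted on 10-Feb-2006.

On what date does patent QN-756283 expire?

(a) grant + 18 years → 10 February 2024.
(b) filing + 20 years → 2 November 2019.
Later of the two: 10 February 2024.

February 10, 2024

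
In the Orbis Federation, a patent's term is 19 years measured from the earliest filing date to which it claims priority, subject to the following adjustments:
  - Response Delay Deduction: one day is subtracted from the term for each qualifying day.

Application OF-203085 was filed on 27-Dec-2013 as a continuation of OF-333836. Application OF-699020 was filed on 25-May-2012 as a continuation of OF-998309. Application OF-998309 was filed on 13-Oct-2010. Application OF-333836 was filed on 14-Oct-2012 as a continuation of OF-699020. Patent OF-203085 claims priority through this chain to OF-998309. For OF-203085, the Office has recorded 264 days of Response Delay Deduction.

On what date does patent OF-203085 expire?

Earliest priority filing: 13 October 2010.
Base term: 13 October 2010 + 19 years → 13 October 2029.
Response Delay Deduction: −264 days → 22 January 2029.

2029-01-22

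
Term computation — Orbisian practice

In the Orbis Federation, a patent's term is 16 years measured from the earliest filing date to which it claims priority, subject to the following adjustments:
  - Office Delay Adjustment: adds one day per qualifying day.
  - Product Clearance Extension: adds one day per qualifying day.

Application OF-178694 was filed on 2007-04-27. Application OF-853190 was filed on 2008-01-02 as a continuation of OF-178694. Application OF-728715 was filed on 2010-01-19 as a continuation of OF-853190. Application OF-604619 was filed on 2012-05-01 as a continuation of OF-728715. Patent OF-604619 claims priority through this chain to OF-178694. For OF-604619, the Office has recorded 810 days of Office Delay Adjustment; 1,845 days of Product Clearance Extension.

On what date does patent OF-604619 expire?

August 3, 2030

Earliest priority filing: 27 April 2007.
Base term: 27 April 2007 + 16 years → 27 April 2023.
Office Delay Adjustment: +810 days → 15 July 2025.
Product Clearance Extension: +1845 days → 3 August 2030.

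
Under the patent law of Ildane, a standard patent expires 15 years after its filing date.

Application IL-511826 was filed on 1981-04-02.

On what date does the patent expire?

April 2, 1996

Filing date + 15 years → 2 April 1996.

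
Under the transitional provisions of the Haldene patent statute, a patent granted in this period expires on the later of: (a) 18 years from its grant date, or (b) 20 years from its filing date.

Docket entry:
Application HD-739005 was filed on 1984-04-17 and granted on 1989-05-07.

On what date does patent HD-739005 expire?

(a) grant + 18 years → 7 May 2007.
(b) filing + 20 years → 17 April 2004.
Later of the two: 7 May 2007.

2007-05-07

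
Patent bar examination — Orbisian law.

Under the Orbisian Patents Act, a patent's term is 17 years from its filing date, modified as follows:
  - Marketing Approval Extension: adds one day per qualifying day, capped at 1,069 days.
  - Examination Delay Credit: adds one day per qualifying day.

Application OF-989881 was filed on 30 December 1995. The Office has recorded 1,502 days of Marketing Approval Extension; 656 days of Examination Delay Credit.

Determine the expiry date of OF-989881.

2017-09-20

Base term: filing date + 17 years → 30 December 2012.
Marketing Approval Extension: 1502 days claimed exceeds the 1069-day cap, so +1069 days → 4 December 2015.
Examination Delay Credit: +656 days → 20 September 2017.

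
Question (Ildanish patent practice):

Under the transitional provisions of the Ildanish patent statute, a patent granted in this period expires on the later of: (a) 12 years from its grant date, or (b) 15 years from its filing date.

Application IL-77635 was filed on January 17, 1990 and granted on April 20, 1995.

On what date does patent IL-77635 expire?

April 20, 2007

(a) grant + 12 years → 20 April 2007.
(b) filing + 15 years → 17 January 2005.
Later of the two: 20 April 2007.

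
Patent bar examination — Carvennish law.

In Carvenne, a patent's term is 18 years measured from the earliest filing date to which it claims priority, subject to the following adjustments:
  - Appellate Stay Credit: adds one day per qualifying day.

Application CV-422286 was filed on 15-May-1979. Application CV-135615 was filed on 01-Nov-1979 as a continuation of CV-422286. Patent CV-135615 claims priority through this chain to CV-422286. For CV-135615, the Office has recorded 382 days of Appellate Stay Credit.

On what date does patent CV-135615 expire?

Earliest priority filing: 15 May 1979.
Base term: 15 May 1979 + 18 years → 15 May 1997.
Appellate Stay Credit: +382 days → 1 June 1998.

1998-06-01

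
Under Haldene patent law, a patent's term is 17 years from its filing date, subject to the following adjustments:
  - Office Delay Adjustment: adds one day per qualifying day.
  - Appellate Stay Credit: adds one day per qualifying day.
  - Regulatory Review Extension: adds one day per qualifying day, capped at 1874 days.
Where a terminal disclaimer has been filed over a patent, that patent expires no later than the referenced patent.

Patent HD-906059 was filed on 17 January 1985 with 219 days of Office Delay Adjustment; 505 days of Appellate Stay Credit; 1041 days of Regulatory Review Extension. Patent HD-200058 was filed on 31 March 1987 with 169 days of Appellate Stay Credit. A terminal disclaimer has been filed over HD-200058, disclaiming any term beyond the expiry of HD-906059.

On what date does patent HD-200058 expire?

2004-09-16

Natural term of HD-200058:
  Base: filing + 17 years → 31 March 2004.
  Appellate Stay Credit: +169 days → 16 September 2004.
Expiry of referenced patent HD-906059:
  Base: filing + 17 years → 17 January 2002.
  Office Delay Adjustment: +219 days → 24 August 2002.
  Appellate Stay Credit: +505 days → 11 January 2004.
  Regulatory Review Extension: 1041 days (within the 1874-day cap) → +1041 days → 17 November 2006.
Terminal disclaimer: HD-200058 expires on the earlier of 16 September 2004 and 17 November 2006.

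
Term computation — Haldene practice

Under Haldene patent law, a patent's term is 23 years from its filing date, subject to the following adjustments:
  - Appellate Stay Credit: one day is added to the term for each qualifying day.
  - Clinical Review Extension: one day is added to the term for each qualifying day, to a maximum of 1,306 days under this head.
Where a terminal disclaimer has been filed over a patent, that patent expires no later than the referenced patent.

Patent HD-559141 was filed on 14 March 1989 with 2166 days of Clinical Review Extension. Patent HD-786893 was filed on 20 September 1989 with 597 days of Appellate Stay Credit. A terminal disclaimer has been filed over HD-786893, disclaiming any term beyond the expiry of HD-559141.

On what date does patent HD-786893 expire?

Natural term of HD-786893:
  Base: filing + 23 years → 20 September 2012.
  Appellate Stay Credit: +597 days → 10 May 2014.
Expiry of referenced patent HD-559141:
  Base: filing + 23 years → 14 March 2012.
  Clinical Review Extension: 2166 days claimed exceeds the 1306-day cap, so +1306 days → 11 October 2015.
Terminal disclaimer: HD-786893 expires on the earlier of 10 May 2014 and 11 October 2015.

2014-05-10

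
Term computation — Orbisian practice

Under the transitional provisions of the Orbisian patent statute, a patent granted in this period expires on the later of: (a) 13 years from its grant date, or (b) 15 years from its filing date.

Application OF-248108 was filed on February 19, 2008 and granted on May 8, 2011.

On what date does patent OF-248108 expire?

May 8, 2024

(a) grant + 13 years → 8 May 2024.
(b) filing + 15 years → 19 February 2023.
Later of the two: 8 May 2024.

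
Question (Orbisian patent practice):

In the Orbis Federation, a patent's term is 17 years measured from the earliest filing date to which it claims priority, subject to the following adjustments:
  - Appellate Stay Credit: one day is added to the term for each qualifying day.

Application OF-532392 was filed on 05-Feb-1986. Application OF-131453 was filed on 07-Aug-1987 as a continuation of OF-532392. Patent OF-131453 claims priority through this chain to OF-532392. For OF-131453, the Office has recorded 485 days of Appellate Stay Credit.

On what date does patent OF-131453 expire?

June 4, 2004

Earliest priority filing: 5 February 1986.
Base term: 5 February 1986 + 17 years → 5 February 2003.
Appellate Stay Credit: +485 days → 4 June 2004.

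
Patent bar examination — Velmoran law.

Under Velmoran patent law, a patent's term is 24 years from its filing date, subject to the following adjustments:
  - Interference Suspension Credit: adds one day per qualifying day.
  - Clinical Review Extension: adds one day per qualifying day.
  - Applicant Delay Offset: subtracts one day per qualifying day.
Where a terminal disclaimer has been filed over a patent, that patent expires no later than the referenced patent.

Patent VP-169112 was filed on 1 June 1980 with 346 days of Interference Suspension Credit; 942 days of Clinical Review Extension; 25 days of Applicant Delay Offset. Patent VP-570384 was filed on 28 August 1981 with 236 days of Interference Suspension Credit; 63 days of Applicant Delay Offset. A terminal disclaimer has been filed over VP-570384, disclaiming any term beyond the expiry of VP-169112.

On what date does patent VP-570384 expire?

2006-02-17

Natural term of VP-570384:
  Base: filing + 24 years → 28 August 2005.
  Interference Suspension Credit: +236 days → 21 April 2006.
  Applicant Delay Offset: −63 days → 17 February 2006.
Expiry of referenced patent VP-169112:
  Base: filing + 24 years → 1 June 2004.
  Interference Suspension Credit: +346 days → 13 May 2005.
  Clinical Review Extension: +942 days → 11 December 2007.
  Applicant Delay Offset: −25 days → 16 November 2007.
Terminal disclaimer: VP-570384 expires on the earlier of 17 February 2006 and 16 November 2007.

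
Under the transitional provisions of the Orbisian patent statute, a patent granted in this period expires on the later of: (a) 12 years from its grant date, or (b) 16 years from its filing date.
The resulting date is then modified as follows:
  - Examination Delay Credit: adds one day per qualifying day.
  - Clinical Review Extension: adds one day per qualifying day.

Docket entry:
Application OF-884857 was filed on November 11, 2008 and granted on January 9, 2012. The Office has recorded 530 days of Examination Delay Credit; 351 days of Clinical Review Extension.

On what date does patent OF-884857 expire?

2027-04-11

(a) grant + 12 years → 9 January 2024.
(b) filing + 16 years → 11 November 2024.
Later of the two: 11 November 2024.
Examination Delay Credit: +530 days → 25 April 2026.
Clinical Review Extension: +351 days → 11 April 2027.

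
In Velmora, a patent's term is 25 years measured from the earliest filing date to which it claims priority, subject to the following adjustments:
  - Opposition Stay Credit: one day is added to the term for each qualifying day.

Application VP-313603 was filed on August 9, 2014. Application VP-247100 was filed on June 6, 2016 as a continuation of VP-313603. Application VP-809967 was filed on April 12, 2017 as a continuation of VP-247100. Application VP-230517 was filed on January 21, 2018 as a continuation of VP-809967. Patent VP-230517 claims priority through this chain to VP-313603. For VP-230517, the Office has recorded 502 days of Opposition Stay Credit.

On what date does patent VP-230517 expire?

December 23, 2040

Earliest priority filing: 9 August 2014.
Base term: 9 August 2014 + 25 years → 9 August 2039.
Opposition Stay Credit: +502 days → 23 December 2040.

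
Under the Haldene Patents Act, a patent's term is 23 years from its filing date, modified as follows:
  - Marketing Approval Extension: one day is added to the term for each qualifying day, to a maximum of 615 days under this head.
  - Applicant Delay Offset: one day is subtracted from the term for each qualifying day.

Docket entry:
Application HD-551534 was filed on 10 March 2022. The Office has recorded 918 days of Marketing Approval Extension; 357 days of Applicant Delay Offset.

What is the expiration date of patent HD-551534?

November 23, 2045

Base term: filing date + 23 years → 10 March 2045.
Marketing Approval Extension: 918 days claimed exceeds the 615-day cap, so +615 days → 15 November 2046.
Applicant Delay Offset: −357 days → 23 November 2045.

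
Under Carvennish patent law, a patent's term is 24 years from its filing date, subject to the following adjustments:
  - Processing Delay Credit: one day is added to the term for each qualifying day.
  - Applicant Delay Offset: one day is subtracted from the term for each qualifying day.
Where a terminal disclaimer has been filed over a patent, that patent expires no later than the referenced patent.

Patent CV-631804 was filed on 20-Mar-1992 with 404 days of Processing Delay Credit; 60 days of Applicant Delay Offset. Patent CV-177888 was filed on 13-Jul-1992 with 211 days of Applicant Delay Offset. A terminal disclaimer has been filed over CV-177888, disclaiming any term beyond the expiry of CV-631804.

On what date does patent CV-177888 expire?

Natural term of CV-177888:
  Base: filing + 24 years → 13 July 2016.
  Applicant Delay Offset: −211 days → 15 December 2015.
Expiry of referenced patent CV-631804:
  Base: filing + 24 years → 20 March 2016.
  Processing Delay Credit: +404 days → 28 April 2017.
  Applicant Delay Offset: −60 days → 27 February 2017.
Terminal disclaimer: CV-177888 expires on the earlier of 15 December 2015 and 27 February 2017.

2015-12-15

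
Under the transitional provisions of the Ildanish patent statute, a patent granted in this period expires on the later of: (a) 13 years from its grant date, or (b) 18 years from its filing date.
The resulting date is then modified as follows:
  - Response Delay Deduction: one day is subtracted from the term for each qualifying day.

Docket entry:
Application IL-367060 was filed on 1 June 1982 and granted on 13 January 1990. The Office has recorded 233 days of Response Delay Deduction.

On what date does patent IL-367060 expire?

(a) grant + 13 years → 13 January 2003.
(b) filing + 18 years → 1 June 2000.
Later of the two: 13 January 2003.
Response Delay Deduction: −233 days → 25 May 2002.

2002-05-25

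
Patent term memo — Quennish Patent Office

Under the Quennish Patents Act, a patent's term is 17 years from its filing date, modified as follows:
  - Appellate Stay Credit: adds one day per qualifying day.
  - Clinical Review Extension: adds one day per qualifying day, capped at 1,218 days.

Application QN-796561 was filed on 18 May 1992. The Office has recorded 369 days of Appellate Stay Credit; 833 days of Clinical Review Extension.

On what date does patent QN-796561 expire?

2012-09-01

Base term: filing date + 17 years → 18 May 2009.
Appellate Stay Credit: +369 days → 22 May 2010.
Clinical Review Extension: 833 days (within the 1218-day cap) → +833 days → 1 September 2012.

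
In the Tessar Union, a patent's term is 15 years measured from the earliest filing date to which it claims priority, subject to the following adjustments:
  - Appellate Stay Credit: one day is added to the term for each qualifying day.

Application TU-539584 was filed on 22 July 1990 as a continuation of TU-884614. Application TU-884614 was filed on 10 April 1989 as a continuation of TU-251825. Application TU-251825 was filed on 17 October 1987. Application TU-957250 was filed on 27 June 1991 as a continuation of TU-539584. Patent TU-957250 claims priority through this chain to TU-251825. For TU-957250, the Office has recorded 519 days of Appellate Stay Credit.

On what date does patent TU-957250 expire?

2004-03-19

Earliest priority filing: 17 October 1987.
Base term: 17 October 1987 + 15 years → 17 October 2002.
Appellate Stay Credit: +519 days → 19 March 2004.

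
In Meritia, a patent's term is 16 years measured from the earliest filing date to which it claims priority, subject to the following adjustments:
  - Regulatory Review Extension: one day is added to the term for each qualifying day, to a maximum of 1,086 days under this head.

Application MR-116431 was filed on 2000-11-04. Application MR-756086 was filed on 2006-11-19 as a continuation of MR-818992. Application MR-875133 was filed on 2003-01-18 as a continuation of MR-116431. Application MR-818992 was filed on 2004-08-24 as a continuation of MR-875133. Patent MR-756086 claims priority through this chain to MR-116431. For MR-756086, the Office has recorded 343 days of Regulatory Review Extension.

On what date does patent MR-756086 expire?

October 13, 2017

Earliest priority filing: 4 November 2000.
Base term: 4 November 2000 + 16 years → 4 November 2016.
Regulatory Review Extension: 343 days (within the 1086-day cap) → +343 days → 13 October 2017.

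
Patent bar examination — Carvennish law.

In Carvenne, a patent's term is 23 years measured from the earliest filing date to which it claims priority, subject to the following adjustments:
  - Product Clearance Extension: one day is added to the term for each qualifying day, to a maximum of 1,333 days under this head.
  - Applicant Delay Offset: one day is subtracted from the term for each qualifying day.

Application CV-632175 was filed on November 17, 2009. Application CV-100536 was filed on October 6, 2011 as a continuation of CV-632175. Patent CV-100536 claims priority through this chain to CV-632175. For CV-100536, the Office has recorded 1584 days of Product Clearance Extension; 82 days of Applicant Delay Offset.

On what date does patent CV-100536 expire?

April 21, 2036

Earliest priority filing: 17 November 2009.
Base term: 17 November 2009 + 23 years → 17 November 2032.
Product Clearance Extension: 1584 days claimed exceeds the 1333-day cap, so +1333 days → 12 July 2036.
Applicant Delay Offset: −82 days → 21 April 2036.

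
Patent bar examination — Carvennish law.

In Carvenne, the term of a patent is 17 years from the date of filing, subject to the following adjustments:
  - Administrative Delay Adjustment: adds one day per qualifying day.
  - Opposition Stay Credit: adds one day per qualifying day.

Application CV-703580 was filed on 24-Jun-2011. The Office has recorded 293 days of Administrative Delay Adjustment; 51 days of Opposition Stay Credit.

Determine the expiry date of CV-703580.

June 3, 2029

Base term: filing date + 17 years → 24 June 2028.
Administrative Delay Adjustment: +293 days → 13 April 2029.
Opposition Stay Credit: +51 days → 3 June 2029.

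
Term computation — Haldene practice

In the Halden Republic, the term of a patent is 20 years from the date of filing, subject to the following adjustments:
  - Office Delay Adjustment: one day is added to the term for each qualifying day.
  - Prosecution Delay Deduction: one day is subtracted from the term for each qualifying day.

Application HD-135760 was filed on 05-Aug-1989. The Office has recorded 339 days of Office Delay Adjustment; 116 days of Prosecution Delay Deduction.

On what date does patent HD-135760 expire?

March 16, 2010

Base term: filing date + 20 years → 5 August 2009.
Office Delay Adjustment: +339 days → 10 July 2010.
Prosecution Delay Deduction: −116 days → 16 March 2010.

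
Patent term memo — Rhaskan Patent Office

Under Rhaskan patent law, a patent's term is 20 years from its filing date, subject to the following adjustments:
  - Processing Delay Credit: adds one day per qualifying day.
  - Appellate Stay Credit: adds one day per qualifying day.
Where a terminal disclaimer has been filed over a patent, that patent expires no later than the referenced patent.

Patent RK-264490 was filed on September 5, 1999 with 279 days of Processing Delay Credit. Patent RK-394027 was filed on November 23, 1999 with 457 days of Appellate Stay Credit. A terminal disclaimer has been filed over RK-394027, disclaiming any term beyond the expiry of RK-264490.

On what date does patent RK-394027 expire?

June 10, 2020

Natural term of RK-394027:
  Base: filing + 20 years → 23 November 2019.
  Appellate Stay Credit: +457 days → 22 February 2021.
Expiry of referenced patent RK-264490:
  Base: filing + 20 years → 5 September 2019.
  Processing Delay Credit: +279 days → 10 June 2020.
Terminal disclaimer: RK-394027 expires on the earlier of 22 February 2021 and 10 June 2020.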